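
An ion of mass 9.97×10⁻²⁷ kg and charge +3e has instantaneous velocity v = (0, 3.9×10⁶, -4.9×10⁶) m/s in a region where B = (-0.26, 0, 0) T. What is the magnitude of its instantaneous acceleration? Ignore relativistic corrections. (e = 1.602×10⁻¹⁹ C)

|a| ≈ 7.85×10¹³ m/s²

v×B = (0, 1.27×10⁶, 1.01×10⁶) N/C.
F = q v×B = (4.806×10⁻¹⁹ C)·(0, 1.27×10⁶, 1.01×10⁶) = (0, 6.12×10⁻¹³, 4.87×10⁻¹³) N.
|a| = |F|/m = 7.825×10⁻¹³/9.97×10⁻²⁷ ≈ 7.85×10¹³ m/s².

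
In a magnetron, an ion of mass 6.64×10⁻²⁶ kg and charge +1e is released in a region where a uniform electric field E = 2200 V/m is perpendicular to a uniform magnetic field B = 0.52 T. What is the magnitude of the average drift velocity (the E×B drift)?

v_d ≈ 4200 m/s

In crossed fields the guiding centre drifts at v_d = |E×B|/B² = E/B, independent of charge and mass.
v_d = 2200/0.52 = 4200 m/s.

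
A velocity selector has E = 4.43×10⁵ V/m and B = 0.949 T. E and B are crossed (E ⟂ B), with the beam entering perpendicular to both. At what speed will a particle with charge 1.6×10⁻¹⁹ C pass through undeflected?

v = 4.67×10⁵ m/s

For undeflected motion the electric and magnetic forces balance: qE = qvB.
v = E/B = 4.43×10⁵/0.949 = 4.67×10⁵ m/s.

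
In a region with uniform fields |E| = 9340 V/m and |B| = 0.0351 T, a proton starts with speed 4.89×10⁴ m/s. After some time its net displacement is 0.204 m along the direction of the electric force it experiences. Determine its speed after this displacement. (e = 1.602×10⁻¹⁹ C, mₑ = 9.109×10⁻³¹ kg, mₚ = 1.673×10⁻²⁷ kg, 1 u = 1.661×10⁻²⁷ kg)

v_f ≈ 6.06×10⁵ m/s

B does no work; ΔKE = |q|E d.
½mv_f² = ½mv₀² + |q|Ed = ½(1.673×10⁻²⁷)(4.89×10⁴)² + (1.602×10⁻¹⁹)(9340)(0.204) ≈ 2.000×10⁻¹⁸ J + 3.052×10⁻¹⁶ J ≈ 3.072×10⁻¹⁶ J.
v_f = √(2·3.072×10⁻¹⁶/1.673×10⁻²⁷) ≈ 6.06×10⁵ m/s.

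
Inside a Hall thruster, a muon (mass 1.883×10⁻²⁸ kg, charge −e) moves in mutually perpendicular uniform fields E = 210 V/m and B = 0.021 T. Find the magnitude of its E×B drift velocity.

In crossed fields the guiding centre drifts at v_d = |E×B|/B² = E/B, independent of charge and mass.
v_d = 210/0.021 = 1.0×10⁴ m/s.

v_d ≈ 1.0×10⁴ m/s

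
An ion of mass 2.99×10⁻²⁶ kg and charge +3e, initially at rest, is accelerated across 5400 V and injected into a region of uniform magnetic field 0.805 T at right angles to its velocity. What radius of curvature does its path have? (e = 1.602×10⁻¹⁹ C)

r ≈ 0.0322 m

Acceleration: |q|V = ½mv² ⇒ v = √(2|q|V/m) = √(2·4.806×10⁻¹⁹·5400/2.99×10⁻²⁶) ≈ 4.166×10⁵ m/s.
In the field: r = mv/(|q|B) = (2.99×10⁻²⁶)(4.166×10⁵)/((4.806×10⁻¹⁹)(0.805)) ≈ 0.0322 m.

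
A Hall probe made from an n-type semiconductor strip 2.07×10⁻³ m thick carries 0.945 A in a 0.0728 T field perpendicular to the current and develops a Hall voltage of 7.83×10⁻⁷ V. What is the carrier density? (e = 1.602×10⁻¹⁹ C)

n ≈ 2.65×10²⁶ m⁻³

From V_H = IB/(n e t), n = IB/(V_H e t).
n = (0.945)(0.0728)/((7.83×10⁻⁷)(1.602×10⁻¹⁹)(2.07×10⁻³)) ≈ 2.65×10²⁶ m⁻³.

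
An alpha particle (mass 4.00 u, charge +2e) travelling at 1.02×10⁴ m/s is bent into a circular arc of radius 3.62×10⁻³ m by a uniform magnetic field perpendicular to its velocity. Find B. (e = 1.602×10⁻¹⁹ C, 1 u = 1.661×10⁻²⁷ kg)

From |q|vB = mv²/r, B = mv/(|q|r).
B = (6.644×10⁻²⁷)(1.02×10⁴)/((3.204×10⁻¹⁹)(3.62×10⁻³)) ≈ 0.0584 T.

B ≈ 0.0584 T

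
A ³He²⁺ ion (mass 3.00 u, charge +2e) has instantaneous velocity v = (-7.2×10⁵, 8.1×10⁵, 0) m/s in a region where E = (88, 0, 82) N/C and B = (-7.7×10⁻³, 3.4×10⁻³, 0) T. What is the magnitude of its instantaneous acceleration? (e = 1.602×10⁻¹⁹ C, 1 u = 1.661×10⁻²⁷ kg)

v×B = (0, 0, 3790) N/C.
E + v×B = (88.0, 0, 3870) N/C.
F = q(E + v×B) = (3.204×10⁻¹⁹ C)·(88.0, 0, 3870) = (2.82×10⁻¹⁷, 0, 1.24×10⁻¹⁵) N.
|a| = |F|/m = 1.241×10⁻¹⁵/4.983×10⁻²⁷ ≈ 2.49×10¹¹ m/s².

|a| ≈ 2.49×10¹¹ m/s²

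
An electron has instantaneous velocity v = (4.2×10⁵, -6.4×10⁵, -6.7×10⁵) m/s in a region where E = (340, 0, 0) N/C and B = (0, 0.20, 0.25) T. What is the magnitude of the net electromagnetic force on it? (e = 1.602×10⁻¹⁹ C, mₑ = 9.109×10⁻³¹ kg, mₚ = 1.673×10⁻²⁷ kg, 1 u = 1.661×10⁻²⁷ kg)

|F| ≈ 2.19×10⁻¹⁴ N

v×B = (-2.60×10⁴, -1.05×10⁵, 8.40×10⁴) N/C.
E + v×B = (-2.57×10⁴, -1.05×10⁵, 8.40×10⁴) N/C.
F = q(E + v×B) = (−1.602×10⁻¹⁹ C)·(-2.57×10⁴, -1.05×10⁵, 8.40×10⁴) = (4.11×10⁻¹⁵, 1.68×10⁻¹⁴, -1.35×10⁻¹⁴) N.
|F| = 2.19×10⁻¹⁴ N.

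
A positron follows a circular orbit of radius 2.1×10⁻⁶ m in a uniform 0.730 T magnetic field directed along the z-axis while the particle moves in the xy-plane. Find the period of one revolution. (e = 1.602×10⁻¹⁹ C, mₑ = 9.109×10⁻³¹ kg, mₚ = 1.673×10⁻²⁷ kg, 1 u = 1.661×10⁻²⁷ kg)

The cyclotron period depends only on m, q, B: T = 2πm/(|q|B).
T = 2π(9.109×10⁻³¹)/((1.602×10⁻¹⁹)(0.730)) ≈ 4.89×10⁻¹¹ s.

T ≈ 4.89×10⁻¹¹ s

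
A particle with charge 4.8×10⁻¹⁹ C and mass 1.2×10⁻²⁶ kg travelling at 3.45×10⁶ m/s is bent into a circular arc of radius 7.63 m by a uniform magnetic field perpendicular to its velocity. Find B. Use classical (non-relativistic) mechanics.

From |q|vB = mv²/r, B = mv/(|q|r).
B = (1.2×10⁻²⁶)(3.45×10⁶)/((4.8×10⁻¹⁹)(7.63)) ≈ 0.0113 T.

B ≈ 0.0113 T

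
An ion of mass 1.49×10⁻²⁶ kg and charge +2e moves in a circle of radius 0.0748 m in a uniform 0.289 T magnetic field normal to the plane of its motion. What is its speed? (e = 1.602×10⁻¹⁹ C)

v ≈ 4.65×10⁵ m/s

From |q|vB = mv²/r, v = |q|Br/m.
v = (3.204×10⁻¹⁹)(0.289)(0.0748)/1.49×10⁻²⁶ ≈ 4.65×10⁵ m/s.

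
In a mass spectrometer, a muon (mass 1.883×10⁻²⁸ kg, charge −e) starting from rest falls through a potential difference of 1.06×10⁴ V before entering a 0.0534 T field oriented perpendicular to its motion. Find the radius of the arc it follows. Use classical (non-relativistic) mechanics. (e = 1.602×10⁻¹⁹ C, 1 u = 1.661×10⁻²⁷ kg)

Acceleration: |q|V = ½mv² ⇒ v = √(2|q|V/m) = √(2·1.602×10⁻¹⁹·1.06×10⁴/1.883×10⁻²⁸) ≈ 4.247×10⁶ m/s.
In the field: r = mv/(|q|B) = (1.883×10⁻²⁸)(4.247×10⁶)/((1.602×10⁻¹⁹)(0.0534)) ≈ 0.0935 m.

r ≈ 0.0935 m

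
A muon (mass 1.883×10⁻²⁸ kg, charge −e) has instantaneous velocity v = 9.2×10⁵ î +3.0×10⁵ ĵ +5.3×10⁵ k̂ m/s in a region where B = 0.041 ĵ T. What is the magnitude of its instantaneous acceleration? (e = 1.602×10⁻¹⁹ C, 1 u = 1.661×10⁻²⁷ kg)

|a| ≈ 3.70×10¹³ m/s²

v×B = (-2.17×10⁴, 0, 3.77×10⁴) N/C.
F = q v×B = (−1.602×10⁻¹⁹ C)·(-2.17×10⁴, 0, 3.77×10⁴) = (3.48×10⁻¹⁵, 0, -6.04×10⁻¹⁵) N.
|a| = |F|/m = 6.974×10⁻¹⁵/1.883×10⁻²⁸ ≈ 3.70×10¹³ m/s².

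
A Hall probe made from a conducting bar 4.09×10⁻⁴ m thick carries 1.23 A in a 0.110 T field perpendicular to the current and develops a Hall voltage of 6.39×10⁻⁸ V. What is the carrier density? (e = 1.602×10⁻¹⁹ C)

From V_H = IB/(n e t), n = IB/(V_H e t).
n = (1.23)(0.110)/((6.39×10⁻⁸)(1.602×10⁻¹⁹)(4.09×10⁻⁴)) ≈ 3.23×10²⁸ m⁻³.

n ≈ 3.23×10²⁸ m⁻³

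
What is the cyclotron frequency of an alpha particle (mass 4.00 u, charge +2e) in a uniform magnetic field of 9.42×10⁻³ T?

f = |q|B/(2πm).
f = (3.204×10⁻¹⁹)(9.42×10⁻³)/(2π·6.644×10⁻²⁷) ≈ 7.23×10⁴ Hz.

f ≈ 7.23×10⁴ Hz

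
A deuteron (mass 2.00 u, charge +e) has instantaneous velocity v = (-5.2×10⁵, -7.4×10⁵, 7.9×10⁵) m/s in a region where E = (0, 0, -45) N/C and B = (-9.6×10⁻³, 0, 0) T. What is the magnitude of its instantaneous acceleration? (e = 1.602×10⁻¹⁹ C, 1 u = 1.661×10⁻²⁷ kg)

|a| ≈ 5.03×10¹¹ m/s²

v×B = (0, -7580, -7100) N/C.
E + v×B = (0, -7580, -7150) N/C.
F = q(E + v×B) = (1.602×10⁻¹⁹ C)·(0, -7580, -7150) = (0, -1.21×10⁻¹⁵, -1.15×10⁻¹⁵) N.
|a| = |F|/m = 1.670×10⁻¹⁵/3.322×10⁻²⁷ ≈ 5.03×10¹¹ m/s².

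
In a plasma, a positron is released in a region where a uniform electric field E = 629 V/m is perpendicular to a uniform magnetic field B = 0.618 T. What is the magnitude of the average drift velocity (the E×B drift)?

The E×B drift speed is v_d = E/B.
v_d = 629/0.618 = 1020 m/s.

v_d ≈ 1020 m/s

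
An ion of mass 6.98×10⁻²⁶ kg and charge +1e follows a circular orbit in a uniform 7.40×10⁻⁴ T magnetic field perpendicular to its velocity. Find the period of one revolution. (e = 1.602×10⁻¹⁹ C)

The cyclotron period depends only on m, q, B: T = 2πm/(|q|B).
T = 2π(6.98×10⁻²⁶)/((1.602×10⁻¹⁹)(7.40×10⁻⁴)) ≈ 3.70×10⁻³ s.

T ≈ 3.70×10⁻³ s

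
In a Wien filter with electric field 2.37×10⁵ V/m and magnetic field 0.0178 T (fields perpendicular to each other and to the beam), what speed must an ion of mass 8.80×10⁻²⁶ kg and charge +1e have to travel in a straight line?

v = 1.33×10⁷ m/s

For undeflected motion the electric and magnetic forces balance: qE = qvB.
v = E/B = 2.37×10⁵/0.0178 = 1.33×10⁷ m/s.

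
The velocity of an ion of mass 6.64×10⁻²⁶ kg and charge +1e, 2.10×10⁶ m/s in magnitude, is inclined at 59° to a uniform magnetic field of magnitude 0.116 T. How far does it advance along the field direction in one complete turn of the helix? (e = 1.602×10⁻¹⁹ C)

v∥ = v cosθ = 2.10×10⁶·cos59° ≈ 1.082×10⁶ m/s.
T = 2πm/(|q|B) = 2π(6.64×10⁻²⁶)/((1.602×10⁻¹⁹)(0.116)) ≈ 2.245×10⁻⁵ s.
pitch = v∥ T = (1.082×10⁶)(2.245×10⁻⁵) ≈ 24.3 m.

p ≈ 24.3 m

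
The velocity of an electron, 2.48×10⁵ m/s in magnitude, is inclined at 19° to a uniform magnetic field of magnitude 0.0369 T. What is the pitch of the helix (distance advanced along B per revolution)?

v∥ = v cosθ = 2.48×10⁵·cos19° ≈ 2.345×10⁵ m/s.
T = 2πm/(|q|B) = 2π(9.109×10⁻³¹)/((1.602×10⁻¹⁹)(0.0369)) ≈ 9.682×10⁻¹⁰ s.
pitch = v∥ T = (2.345×10⁵)(9.682×10⁻¹⁰) ≈ 2.27×10⁻⁴ m.

p ≈ 2.27×10⁻⁴ m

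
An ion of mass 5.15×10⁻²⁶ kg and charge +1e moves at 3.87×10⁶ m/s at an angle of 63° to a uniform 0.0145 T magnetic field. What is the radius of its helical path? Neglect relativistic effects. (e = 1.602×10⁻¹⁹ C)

r ≈ 76.4 m

v⊥ = v sinθ = 3.87×10⁶·sin63° ≈ 3.448×10⁶ m/s.
r = m v⊥/(|q|B) = (5.15×10⁻²⁶)(3.448×10⁶)/((1.602×10⁻¹⁹)(0.0145)) ≈ 76.4 m.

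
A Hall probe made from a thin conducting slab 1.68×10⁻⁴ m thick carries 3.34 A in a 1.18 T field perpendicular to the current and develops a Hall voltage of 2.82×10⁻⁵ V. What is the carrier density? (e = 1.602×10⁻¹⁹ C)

n ≈ 5.19×10²⁷ m⁻³

From V_H = IB/(n e t), n = IB/(V_H e t).
n = (3.34)(1.18)/((2.82×10⁻⁵)(1.602×10⁻¹⁹)(1.68×10⁻⁴)) ≈ 5.19×10²⁷ m⁻³.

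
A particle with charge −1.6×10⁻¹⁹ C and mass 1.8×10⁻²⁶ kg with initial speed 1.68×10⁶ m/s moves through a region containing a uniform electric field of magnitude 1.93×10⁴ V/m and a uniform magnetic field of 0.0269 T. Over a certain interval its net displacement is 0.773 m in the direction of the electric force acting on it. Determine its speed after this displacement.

B does no work; ΔKE = |q|E d.
½mv_f² = ½mv₀² + |q|Ed = ½(1.8×10⁻²⁶)(1.68×10⁶)² + (1.6×10⁻¹⁹)(1.93×10⁴)(0.773) ≈ 2.540×10⁻¹⁴ J + 2.387×10⁻¹⁵ J ≈ 2.779×10⁻¹⁴ J.
v_f = √(2·2.779×10⁻¹⁴/1.8×10⁻²⁶) ≈ 1.76×10⁶ m/s.

v_f ≈ 1.76×10⁶ m/s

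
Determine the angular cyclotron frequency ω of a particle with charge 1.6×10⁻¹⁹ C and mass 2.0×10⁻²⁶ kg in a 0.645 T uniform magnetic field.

ω ≈ 5.16×10⁶ rad/s

ω = |q|B/m.
ω = (1.6×10⁻¹⁹)(0.645)/2.0×10⁻²⁶ ≈ 5.16×10⁶ rad/s.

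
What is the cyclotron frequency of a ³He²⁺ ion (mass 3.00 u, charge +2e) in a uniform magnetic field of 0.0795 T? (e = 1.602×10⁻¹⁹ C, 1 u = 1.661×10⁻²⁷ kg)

f ≈ 8.14×10⁵ Hz

f = |q|B/(2πm).
f = (3.204×10⁻¹⁹)(0.0795)/(2π·4.983×10⁻²⁷) ≈ 8.14×10⁵ Hz.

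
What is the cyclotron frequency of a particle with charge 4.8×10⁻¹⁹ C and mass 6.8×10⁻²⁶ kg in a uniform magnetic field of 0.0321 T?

f ≈ 3.61×10⁴ Hz

f = |q|B/(2πm).
f = (4.8×10⁻¹⁹)(0.0321)/(2π·6.8×10⁻²⁶) ≈ 3.61×10⁴ Hz.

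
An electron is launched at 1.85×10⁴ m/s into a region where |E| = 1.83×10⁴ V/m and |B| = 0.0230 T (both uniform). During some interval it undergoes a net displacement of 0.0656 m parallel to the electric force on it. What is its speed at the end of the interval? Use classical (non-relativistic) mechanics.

v_f ≈ 2.05×10⁷ m/s

B does no work; ΔKE = |q|E d.
½mv_f² = ½mv₀² + |q|Ed = ½(9.109×10⁻³¹)(1.85×10⁴)² + (1.602×10⁻¹⁹)(1.83×10⁴)(0.0656) ≈ 1.559×10⁻²² J + 1.923×10⁻¹⁶ J ≈ 1.923×10⁻¹⁶ J.
v_f = √(2·1.923×10⁻¹⁶/9.109×10⁻³¹) ≈ 2.05×10⁷ m/s.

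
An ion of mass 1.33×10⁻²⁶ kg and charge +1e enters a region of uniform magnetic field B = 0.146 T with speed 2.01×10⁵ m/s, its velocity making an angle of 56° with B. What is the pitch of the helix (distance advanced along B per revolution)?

v∥ = v cosθ = 2.01×10⁵·cos56° ≈ 1.124×10⁵ m/s.
T = 2πm/(|q|B) = 2π(1.33×10⁻²⁶)/((1.602×10⁻¹⁹)(0.146)) ≈ 3.573×10⁻⁶ s.
pitch = v∥ T = (1.124×10⁵)(3.573×10⁻⁶) ≈ 0.402 m.

p ≈ 0.402 m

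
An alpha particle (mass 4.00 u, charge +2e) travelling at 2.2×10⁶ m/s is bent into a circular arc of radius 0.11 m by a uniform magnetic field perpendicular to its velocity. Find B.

From |q|vB = mv²/r, B = mv/(|q|r).
B = (6.644×10⁻²⁷)(2.2×10⁶)/((3.204×10⁻¹⁹)(0.11)) ≈ 0.41 T.

B ≈ 0.41 T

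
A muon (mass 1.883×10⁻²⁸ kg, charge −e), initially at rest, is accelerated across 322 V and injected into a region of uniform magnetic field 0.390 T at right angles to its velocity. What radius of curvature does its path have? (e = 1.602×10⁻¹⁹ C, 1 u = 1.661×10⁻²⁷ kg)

Acceleration: |q|V = ½mv² ⇒ v = √(2|q|V/m) = √(2·1.602×10⁻¹⁹·322/1.883×10⁻²⁸) ≈ 7.402×10⁵ m/s.
In the field: r = mv/(|q|B) = (1.883×10⁻²⁸)(7.402×10⁵)/((1.602×10⁻¹⁹)(0.390)) ≈ 2.23×10⁻³ m.

r ≈ 2.23×10⁻³ m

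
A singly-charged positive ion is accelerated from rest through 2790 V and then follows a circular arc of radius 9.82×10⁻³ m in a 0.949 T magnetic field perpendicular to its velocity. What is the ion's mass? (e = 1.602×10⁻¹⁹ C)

m ≈ 2.49×10⁻²⁷ kg

Combine |q|V = ½mv² and r = mv/(|q|B): eliminate v to get m = qB²r²/(2V).
m = (1.602×10⁻¹⁹)(0.949)²(9.82×10⁻³)²/(2·2790) ≈ 2.49×10⁻²⁷ kg.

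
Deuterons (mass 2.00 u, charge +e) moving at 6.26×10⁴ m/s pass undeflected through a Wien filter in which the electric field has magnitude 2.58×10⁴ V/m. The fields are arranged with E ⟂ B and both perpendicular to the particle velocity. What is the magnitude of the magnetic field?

Balance of forces in the selector: qE = qvB ⇒ B = E/v.
B = 2.58×10⁴/6.26×10⁴ = 0.412 T.

B = 0.412 T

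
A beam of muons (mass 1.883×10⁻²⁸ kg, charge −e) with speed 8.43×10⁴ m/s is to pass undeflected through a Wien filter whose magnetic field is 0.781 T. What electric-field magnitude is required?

For straight-line motion qE = qvB, so E = vB.
E = 8.43×10⁴ × 0.781 = 6.58×10⁴ V/m.

E = 6.58×10⁴ V/m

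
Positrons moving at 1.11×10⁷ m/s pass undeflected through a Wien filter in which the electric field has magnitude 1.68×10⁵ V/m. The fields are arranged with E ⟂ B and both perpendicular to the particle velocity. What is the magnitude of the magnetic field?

Balance of forces in the selector: qE = qvB ⇒ B = E/v.
B = 1.68×10⁵/1.11×10⁷ = 0.0151 T.

B = 0.0151 T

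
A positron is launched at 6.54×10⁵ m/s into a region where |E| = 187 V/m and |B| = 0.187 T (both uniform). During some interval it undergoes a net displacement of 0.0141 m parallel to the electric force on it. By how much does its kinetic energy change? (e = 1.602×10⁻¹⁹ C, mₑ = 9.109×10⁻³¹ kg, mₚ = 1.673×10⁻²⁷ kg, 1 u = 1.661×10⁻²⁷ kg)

ΔKE ≈ 4.22×10⁻¹⁹ J

The magnetic force is always ⟂ v and does no work; only the electric force changes KE.
ΔKE = F_E · d = |q|E d = (1.602×10⁻¹⁹)(187)(0.0141) ≈ 4.22×10⁻¹⁹ J.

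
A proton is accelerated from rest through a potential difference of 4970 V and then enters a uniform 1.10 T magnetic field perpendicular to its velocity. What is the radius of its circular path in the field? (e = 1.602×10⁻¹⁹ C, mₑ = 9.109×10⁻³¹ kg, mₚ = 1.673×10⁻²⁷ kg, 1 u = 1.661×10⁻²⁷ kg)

r ≈ 9.26×10⁻³ m

Acceleration: |q|V = ½mv² ⇒ v = √(2|q|V/m) = √(2·1.602×10⁻¹⁹·4970/1.673×10⁻²⁷) ≈ 9.756×10⁵ m/s.
In the field: r = mv/(|q|B) = (1.673×10⁻²⁷)(9.756×10⁵)/((1.602×10⁻¹⁹)(1.10)) ≈ 9.26×10⁻³ m.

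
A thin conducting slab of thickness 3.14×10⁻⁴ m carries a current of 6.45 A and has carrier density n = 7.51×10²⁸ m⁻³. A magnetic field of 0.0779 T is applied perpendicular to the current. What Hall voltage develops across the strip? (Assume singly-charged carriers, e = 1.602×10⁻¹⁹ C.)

V_H ≈ 1.33×10⁻⁷ V

V_H = IB/(n e t).
V_H = (6.45)(0.0779)/((7.51×10²⁸)(1.602×10⁻¹⁹)(3.14×10⁻⁴)) ≈ 1.33×10⁻⁷ V.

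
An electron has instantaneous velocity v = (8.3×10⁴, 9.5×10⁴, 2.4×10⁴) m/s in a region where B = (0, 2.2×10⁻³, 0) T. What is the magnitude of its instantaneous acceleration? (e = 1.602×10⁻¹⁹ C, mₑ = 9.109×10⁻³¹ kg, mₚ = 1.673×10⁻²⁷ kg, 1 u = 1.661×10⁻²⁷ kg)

v×B = (-52.8, 0, 183) N/C.
F = q v×B = (−1.602×10⁻¹⁹ C)·(-52.8, 0, 183) = (8.46×10⁻¹⁸, 0, -2.93×10⁻¹⁷) N.
|a| = |F|/m = 3.045×10⁻¹⁷/9.109×10⁻³¹ ≈ 3.34×10¹³ m/s².

|a| ≈ 3.34×10¹³ m/s²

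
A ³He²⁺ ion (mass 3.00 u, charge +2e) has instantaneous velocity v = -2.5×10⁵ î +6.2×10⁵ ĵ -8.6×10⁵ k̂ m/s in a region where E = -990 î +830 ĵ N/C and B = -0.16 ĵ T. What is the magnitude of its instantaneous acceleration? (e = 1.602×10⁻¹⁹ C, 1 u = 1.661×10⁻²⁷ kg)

|a| ≈ 9.28×10¹² m/s²

v×B = (-1.38×10⁵, 0, 4.00×10⁴) N/C.
E + v×B = (-1.39×10⁵, 830, 4.00×10⁴) N/C.
F = q(E + v×B) = (3.204×10⁻¹⁹ C)·(-1.39×10⁵, 830, 4.00×10⁴) = (-4.44×10⁻¹⁴, 2.66×10⁻¹⁶, 1.28×10⁻¹⁴) N.
|a| = |F|/m = 4.622×10⁻¹⁴/4.983×10⁻²⁷ ≈ 9.28×10¹² m/s².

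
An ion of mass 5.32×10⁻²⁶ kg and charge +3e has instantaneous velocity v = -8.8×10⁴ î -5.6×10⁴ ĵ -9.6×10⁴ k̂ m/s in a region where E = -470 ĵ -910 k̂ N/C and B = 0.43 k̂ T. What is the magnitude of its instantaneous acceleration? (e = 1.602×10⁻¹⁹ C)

v×B = (-2.41×10⁴, 3.78×10⁴, 0) N/C.
E + v×B = (-2.41×10⁴, 3.74×10⁴, -910) N/C.
F = q(E + v×B) = (4.806×10⁻¹⁹ C)·(-2.41×10⁴, 3.74×10⁴, -910) = (-1.16×10⁻¹⁴, 1.80×10⁻¹⁴, -4.37×10⁻¹⁶) N.
|a| = |F|/m = 2.137×10⁻¹⁴/5.32×10⁻²⁶ ≈ 4.02×10¹¹ m/s².

|a| ≈ 4.02×10¹¹ m/s²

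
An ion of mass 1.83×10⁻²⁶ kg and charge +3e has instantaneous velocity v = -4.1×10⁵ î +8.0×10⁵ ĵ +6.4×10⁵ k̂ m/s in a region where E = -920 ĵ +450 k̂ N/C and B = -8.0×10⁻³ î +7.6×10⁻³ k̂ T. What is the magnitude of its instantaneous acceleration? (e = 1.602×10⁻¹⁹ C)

v×B = (6080, -2000, 6400) N/C.
E + v×B = (6080, -2920, 6850) N/C.
F = q(E + v×B) = (4.806×10⁻¹⁹ C)·(6080, -2920, 6850) = (2.92×10⁻¹⁵, -1.41×10⁻¹⁵, 3.29×10⁻¹⁵) N.
|a| = |F|/m = 4.621×10⁻¹⁵/1.83×10⁻²⁶ ≈ 2.52×10¹¹ m/s².

|a| ≈ 2.52×10¹¹ m/s²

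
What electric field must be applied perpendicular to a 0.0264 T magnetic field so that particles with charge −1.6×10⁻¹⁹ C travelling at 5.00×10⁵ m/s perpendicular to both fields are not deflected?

E = 1.32×10⁴ V/m

For straight-line motion qE = qvB, so E = vB.
E = 5.00×10⁵ × 0.0264 = 1.32×10⁴ V/m.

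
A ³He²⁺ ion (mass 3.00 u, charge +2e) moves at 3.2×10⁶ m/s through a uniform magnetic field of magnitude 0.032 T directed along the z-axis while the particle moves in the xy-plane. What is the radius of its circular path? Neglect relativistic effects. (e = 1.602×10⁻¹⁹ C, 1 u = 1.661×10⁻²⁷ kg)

The magnetic force provides the centripetal force: |q|vB = mv²/r.
r = mv/(|q|B) = (4.983×10⁻²⁷)(3.2×10⁶)/((3.204×10⁻¹⁹)(0.032)) ≈ 1.6 m.

r ≈ 1.6 m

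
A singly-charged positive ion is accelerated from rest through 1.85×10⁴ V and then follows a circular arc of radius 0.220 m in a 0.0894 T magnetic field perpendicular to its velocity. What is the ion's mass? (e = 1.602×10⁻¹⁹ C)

Combine |q|V = ½mv² and r = mv/(|q|B): eliminate v to get m = qB²r²/(2V).
m = (1.602×10⁻¹⁹)(0.0894)²(0.220)²/(2·1.85×10⁴) ≈ 1.67×10⁻²⁷ kg.

m ≈ 1.67×10⁻²⁷ kg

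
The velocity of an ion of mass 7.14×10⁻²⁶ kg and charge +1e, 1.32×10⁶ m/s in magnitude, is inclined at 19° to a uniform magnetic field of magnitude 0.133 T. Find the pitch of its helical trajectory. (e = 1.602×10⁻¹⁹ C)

v∥ = v cosθ = 1.32×10⁶·cos19° ≈ 1.248×10⁶ m/s.
T = 2πm/(|q|B) = 2π(7.14×10⁻²⁶)/((1.602×10⁻¹⁹)(0.133)) ≈ 2.106×10⁻⁵ s.
pitch = v∥ T = (1.248×10⁶)(2.106×10⁻⁵) ≈ 26.3 m.

p ≈ 26.3 m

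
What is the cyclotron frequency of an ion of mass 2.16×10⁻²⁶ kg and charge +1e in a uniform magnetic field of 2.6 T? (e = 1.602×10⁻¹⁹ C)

f ≈ 3.1×10⁶ Hz

f = |q|B/(2πm).
f = (1.602×10⁻¹⁹)(2.6)/(2π·2.16×10⁻²⁶) ≈ 3.1×10⁶ Hz.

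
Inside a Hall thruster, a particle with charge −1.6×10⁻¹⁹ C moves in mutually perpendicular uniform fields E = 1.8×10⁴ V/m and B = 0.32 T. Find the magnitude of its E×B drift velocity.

The steady drift has the magnetic force balancing the electric force, so v_d = E/B.
v_d = 1.8×10⁴/0.32 = 5.6×10⁴ m/s.

v_d ≈ 5.6×10⁴ m/s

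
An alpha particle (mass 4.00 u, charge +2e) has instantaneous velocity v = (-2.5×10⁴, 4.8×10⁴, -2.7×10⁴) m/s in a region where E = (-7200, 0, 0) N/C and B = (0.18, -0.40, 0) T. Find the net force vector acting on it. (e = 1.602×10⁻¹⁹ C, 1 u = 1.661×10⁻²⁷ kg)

v×B = (-1.08×10⁴, -4860, 1360) N/C.
E + v×B = (-1.80×10⁴, -4860, 1360) N/C.
F = q(E + v×B) = (3.204×10⁻¹⁹ C)·(-1.80×10⁴, -4860, 1360) = (-5.77×10⁻¹⁵, -1.56×10⁻¹⁵, 4.36×10⁻¹⁶) N.

F ≈ (-5.77×10⁻¹⁵, -1.56×10⁻¹⁵, 4.36×10⁻¹⁶) N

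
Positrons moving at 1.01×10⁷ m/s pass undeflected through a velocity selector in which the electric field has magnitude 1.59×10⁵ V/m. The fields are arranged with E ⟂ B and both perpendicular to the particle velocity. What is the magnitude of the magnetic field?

B = 0.0157 T

Balance of forces in the selector: qE = qvB ⇒ B = E/v.
B = 1.59×10⁵/1.01×10⁷ = 0.0157 T.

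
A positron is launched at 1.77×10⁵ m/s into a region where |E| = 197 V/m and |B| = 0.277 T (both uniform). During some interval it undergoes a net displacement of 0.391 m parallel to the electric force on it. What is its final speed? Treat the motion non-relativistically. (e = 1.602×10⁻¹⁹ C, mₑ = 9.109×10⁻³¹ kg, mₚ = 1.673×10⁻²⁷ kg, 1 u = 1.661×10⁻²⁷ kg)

B does no work; ΔKE = |q|E d.
½mv_f² = ½mv₀² + |q|Ed = ½(9.109×10⁻³¹)(1.77×10⁵)² + (1.602×10⁻¹⁹)(197)(0.391) ≈ 1.427×10⁻²⁰ J + 1.234×10⁻¹⁷ J ≈ 1.235×10⁻¹⁷ J.
v_f = √(2·1.235×10⁻¹⁷/9.109×10⁻³¹) ≈ 5.21×10⁶ m/s.

v_f ≈ 5.21×10⁶ m/s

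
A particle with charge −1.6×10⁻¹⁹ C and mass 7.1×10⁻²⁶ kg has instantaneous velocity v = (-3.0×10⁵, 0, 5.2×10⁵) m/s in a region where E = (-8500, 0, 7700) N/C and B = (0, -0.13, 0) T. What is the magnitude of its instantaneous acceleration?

|a| ≈ 1.70×10¹¹ m/s²

v×B = (6.76×10⁴, 0, 3.90×10⁴) N/C.
E + v×B = (5.91×10⁴, 0, 4.67×10⁴) N/C.
F = q(E + v×B) = (−1.6×10⁻¹⁹ C)·(5.91×10⁴, 0, 4.67×10⁴) = (-9.46×10⁻¹⁵, 0, -7.47×10⁻¹⁵) N.
|a| = |F|/m = 1.205×10⁻¹⁴/7.1×10⁻²⁶ ≈ 1.70×10¹¹ m/s².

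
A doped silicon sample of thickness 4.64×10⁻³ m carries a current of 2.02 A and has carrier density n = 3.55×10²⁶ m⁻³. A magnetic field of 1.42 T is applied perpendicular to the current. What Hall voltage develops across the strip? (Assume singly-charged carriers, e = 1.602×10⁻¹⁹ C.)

V_H ≈ 1.09×10⁻⁵ V

V_H = IB/(n e t).
V_H = (2.02)(1.42)/((3.55×10²⁶)(1.602×10⁻¹⁹)(4.64×10⁻³)) ≈ 1.09×10⁻⁵ V.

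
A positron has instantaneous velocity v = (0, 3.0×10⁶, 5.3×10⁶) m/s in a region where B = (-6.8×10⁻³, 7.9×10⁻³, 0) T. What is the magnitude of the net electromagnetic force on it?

v×B = (-4.19×10⁴, -3.60×10⁴, 2.04×10⁴) N/C.
F = q v×B = (1.602×10⁻¹⁹ C)·(-4.19×10⁴, -3.60×10⁴, 2.04×10⁴) = (-6.71×10⁻¹⁵, -5.77×10⁻¹⁵, 3.27×10⁻¹⁵) N.
|F| = 9.43×10⁻¹⁵ N.

|F| ≈ 9.43×10⁻¹⁵ N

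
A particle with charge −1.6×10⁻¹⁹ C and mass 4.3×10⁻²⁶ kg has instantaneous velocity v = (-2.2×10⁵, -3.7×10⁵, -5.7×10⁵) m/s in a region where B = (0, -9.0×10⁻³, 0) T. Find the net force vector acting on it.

F ≈ (8.21×10⁻¹⁶, 0, -3.17×10⁻¹⁶) N

v×B = (-5130, 0, 1980) N/C.
F = q v×B = (−1.6×10⁻¹⁹ C)·(-5130, 0, 1980) = (8.21×10⁻¹⁶, 0, -3.17×10⁻¹⁶) N.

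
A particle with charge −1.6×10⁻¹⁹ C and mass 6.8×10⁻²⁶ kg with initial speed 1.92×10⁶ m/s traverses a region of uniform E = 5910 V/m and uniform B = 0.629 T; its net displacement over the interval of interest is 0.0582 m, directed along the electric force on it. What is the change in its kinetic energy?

The magnetic force is always ⟂ v and does no work; only the electric force changes KE.
ΔKE = F_E · d = |q|E d = (1.6×10⁻¹⁹)(5910)(0.0582) ≈ 5.50×10⁻¹⁷ J.

ΔKE ≈ 5.50×10⁻¹⁷ J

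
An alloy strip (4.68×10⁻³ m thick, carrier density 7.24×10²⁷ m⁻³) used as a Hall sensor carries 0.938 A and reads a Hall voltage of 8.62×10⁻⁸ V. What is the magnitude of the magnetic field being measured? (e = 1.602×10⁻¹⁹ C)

From V_H = IB/(n e t), B = V_H n e t / I.
B = (8.62×10⁻⁸)(7.24×10²⁷)(1.602×10⁻¹⁹)(4.68×10⁻³)/0.938 ≈ 0.499 T.

B ≈ 0.499 T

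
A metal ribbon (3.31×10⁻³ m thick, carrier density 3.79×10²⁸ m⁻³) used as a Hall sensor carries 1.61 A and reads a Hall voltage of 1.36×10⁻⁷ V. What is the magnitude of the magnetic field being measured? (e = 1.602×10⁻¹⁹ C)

From V_H = IB/(n e t), B = V_H n e t / I.
B = (1.36×10⁻⁷)(3.79×10²⁸)(1.602×10⁻¹⁹)(3.31×10⁻³)/1.61 ≈ 1.70 T.

B ≈ 1.70 T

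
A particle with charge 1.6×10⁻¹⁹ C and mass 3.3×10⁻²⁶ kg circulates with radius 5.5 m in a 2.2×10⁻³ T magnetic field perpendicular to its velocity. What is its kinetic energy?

v = |q|Br/m, then KE = ½mv² = (qBr)²/(2m).
v = (1.6×10⁻¹⁹)(2.2×10⁻³)(5.5)/3.3×10⁻²⁶ ≈ 5.867×10⁴ m/s.
KE = ½(3.3×10⁻²⁶)(5.867×10⁴)² ≈ 5.7×10⁻¹⁷ J.

KE ≈ 5.7×10⁻¹⁷ J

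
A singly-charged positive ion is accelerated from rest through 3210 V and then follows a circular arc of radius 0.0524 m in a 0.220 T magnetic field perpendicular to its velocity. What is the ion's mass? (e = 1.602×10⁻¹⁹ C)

Combine |q|V = ½mv² and r = mv/(|q|B): eliminate v to get m = qB²r²/(2V).
m = (1.602×10⁻¹⁹)(0.220)²(0.0524)²/(2·3210) ≈ 3.32×10⁻²⁷ kg.

m ≈ 3.32×10⁻²⁷ kg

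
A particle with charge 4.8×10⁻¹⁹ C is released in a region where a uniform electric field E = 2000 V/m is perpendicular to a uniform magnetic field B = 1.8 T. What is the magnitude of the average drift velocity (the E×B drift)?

v_d ≈ 1100 m/s

The E×B drift speed is v_d = E/B.
v_d = 2000/1.8 = 1100 m/s.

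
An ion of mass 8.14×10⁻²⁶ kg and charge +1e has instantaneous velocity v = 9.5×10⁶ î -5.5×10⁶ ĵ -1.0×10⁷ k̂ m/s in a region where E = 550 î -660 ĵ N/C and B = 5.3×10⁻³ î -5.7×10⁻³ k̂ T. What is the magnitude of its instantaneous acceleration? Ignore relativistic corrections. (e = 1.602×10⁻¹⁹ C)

|a| ≈ 8.51×10¹⁰ m/s²

v×B = (3.14×10⁴, 1150, 2.92×10⁴) N/C.
E + v×B = (3.19×10⁴, 490, 2.92×10⁴) N/C.
F = q(E + v×B) = (1.602×10⁻¹⁹ C)·(3.19×10⁴, 490, 2.92×10⁴) = (5.11×10⁻¹⁵, 7.85×10⁻¹⁷, 4.67×10⁻¹⁵) N.
|a| = |F|/m = 6.923×10⁻¹⁵/8.14×10⁻²⁶ ≈ 8.51×10¹⁰ m/s².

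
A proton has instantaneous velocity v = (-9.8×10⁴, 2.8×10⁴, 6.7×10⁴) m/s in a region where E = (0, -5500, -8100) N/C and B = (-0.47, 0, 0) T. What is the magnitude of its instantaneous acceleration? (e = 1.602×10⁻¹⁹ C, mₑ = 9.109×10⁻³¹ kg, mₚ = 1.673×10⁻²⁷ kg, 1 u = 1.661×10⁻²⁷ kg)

|a| ≈ 3.58×10¹² m/s²

v×B = (0, -3.15×10⁴, 1.32×10⁴) N/C.
E + v×B = (0, -3.70×10⁴, 5060) N/C.
F = q(E + v×B) = (1.602×10⁻¹⁹ C)·(0, -3.70×10⁴, 5060) = (0, -5.93×10⁻¹⁵, 8.11×10⁻¹⁶) N.
|a| = |F|/m = 5.981×10⁻¹⁵/1.673×10⁻²⁷ ≈ 3.58×10¹² m/s².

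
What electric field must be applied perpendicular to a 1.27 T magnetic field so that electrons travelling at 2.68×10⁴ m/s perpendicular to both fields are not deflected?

For straight-line motion qE = qvB, so E = vB.
E = 2.68×10⁴ × 1.27 = 3.40×10⁴ V/m.

E = 3.40×10⁴ V/m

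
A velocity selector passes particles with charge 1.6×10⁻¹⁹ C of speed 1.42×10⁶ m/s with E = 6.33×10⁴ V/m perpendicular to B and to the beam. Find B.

Balance of forces in the selector: qE = qvB ⇒ B = E/v.
B = 6.33×10⁴/1.42×10⁶ = 0.0446 T.

B = 0.0446 T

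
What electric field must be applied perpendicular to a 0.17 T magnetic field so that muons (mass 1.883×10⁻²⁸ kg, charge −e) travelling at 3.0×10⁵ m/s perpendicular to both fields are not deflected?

E = 5.1×10⁴ V/m

For straight-line motion qE = qvB, so E = vB.
E = 3.0×10⁵ × 0.17 = 5.1×10⁴ V/m.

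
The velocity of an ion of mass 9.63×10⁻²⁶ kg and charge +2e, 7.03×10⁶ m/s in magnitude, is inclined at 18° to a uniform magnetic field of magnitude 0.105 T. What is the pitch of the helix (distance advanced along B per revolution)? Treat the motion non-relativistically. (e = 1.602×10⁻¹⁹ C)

p ≈ 120 m

v∥ = v cosθ = 7.03×10⁶·cos18° ≈ 6.686×10⁶ m/s.
T = 2πm/(|q|B) = 2π(9.63×10⁻²⁶)/((3.204×10⁻¹⁹)(0.105)) ≈ 1.799×10⁻⁵ s.
pitch = v∥ T = (6.686×10⁶)(1.799×10⁻⁵) ≈ 120 m.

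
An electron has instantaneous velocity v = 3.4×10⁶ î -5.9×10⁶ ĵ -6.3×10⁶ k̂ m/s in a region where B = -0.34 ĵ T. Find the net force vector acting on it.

v×B = (-2.14×10⁶, 0, -1.16×10⁶) N/C.
F = q v×B = (−1.602×10⁻¹⁹ C)·(-2.14×10⁶, 0, -1.16×10⁶) = (3.43×10⁻¹³, 0, 1.85×10⁻¹³) N.

F ≈ (3.43×10⁻¹³, 0, 1.85×10⁻¹³) N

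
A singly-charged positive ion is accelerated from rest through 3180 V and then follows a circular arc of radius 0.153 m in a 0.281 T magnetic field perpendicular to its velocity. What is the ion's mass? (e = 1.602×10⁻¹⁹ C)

m ≈ 4.66×10⁻²⁶ kg

Combine |q|V = ½mv² and r = mv/(|q|B): eliminate v to get m = qB²r²/(2V).
m = (1.602×10⁻¹⁹)(0.281)²(0.153)²/(2·3180) ≈ 4.66×10⁻²⁶ kg.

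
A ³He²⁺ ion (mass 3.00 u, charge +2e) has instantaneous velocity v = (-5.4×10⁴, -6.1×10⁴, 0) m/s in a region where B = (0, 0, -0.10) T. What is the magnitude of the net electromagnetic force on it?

|F| ≈ 2.61×10⁻¹⁵ N

v×B = (6100, -5400, 0) N/C.
F = q v×B = (3.204×10⁻¹⁹ C)·(6100, -5400, 0) = (1.95×10⁻¹⁵, -1.73×10⁻¹⁵, 0) N.
|F| = 2.61×10⁻¹⁵ N.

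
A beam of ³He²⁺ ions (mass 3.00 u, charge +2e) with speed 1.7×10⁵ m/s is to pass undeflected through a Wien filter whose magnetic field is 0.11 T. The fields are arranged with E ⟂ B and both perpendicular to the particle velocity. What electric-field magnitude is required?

E = 1.9×10⁴ V/m

For straight-line motion qE = qvB, so E = vB.
E = 1.7×10⁵ × 0.11 = 1.9×10⁴ V/m.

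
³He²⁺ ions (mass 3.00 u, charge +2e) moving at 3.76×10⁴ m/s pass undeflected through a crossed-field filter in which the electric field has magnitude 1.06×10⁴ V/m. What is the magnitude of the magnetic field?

B = 0.282 T

Balance of forces in the selector: qE = qvB ⇒ B = E/v.
B = 1.06×10⁴/3.76×10⁴ = 0.282 T.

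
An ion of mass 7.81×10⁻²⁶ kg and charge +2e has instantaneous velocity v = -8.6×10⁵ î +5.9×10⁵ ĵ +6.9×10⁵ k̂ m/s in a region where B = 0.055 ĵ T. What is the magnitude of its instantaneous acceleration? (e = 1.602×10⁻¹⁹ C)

v×B = (-3.80×10⁴, 0, -4.73×10⁴) N/C.
F = q v×B = (3.204×10⁻¹⁹ C)·(-3.80×10⁴, 0, -4.73×10⁴) = (-1.22×10⁻¹⁴, 0, -1.52×10⁻¹⁴) N.
|a| = |F|/m = 1.943×10⁻¹⁴/7.81×10⁻²⁶ ≈ 2.49×10¹¹ m/s².

|a| ≈ 2.49×10¹¹ m/s²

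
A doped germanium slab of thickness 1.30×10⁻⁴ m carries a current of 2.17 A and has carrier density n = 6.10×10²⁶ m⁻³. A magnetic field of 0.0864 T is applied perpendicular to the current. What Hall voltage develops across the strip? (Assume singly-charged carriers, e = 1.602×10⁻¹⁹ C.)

V_H = IB/(n e t).
V_H = (2.17)(0.0864)/((6.10×10²⁶)(1.602×10⁻¹⁹)(1.30×10⁻⁴)) ≈ 1.48×10⁻⁵ V.

V_H ≈ 1.48×10⁻⁵ V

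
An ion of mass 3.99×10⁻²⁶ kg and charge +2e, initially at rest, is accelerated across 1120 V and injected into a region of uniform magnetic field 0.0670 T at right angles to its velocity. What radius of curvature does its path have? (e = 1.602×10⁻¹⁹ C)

r ≈ 0.249 m

Acceleration: |q|V = ½mv² ⇒ v = √(2|q|V/m) = √(2·3.204×10⁻¹⁹·1120/3.99×10⁻²⁶) ≈ 1.341×10⁵ m/s.
In the field: r = mv/(|q|B) = (3.99×10⁻²⁶)(1.341×10⁵)/((3.204×10⁻¹⁹)(0.0670)) ≈ 0.249 m.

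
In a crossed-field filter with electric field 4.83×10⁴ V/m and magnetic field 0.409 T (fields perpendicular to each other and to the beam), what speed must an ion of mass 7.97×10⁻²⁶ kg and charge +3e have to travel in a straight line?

v = 1.18×10⁵ m/s

Straight-line motion ⇒ electric and magnetic forces cancel, so E = vB.
v = E/B = 4.83×10⁴/0.409 = 1.18×10⁵ m/s.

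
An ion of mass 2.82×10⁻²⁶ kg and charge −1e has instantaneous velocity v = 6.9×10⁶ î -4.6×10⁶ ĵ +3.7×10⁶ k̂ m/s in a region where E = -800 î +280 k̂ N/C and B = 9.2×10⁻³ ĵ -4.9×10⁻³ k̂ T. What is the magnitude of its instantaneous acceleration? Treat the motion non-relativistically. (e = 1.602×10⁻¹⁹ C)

v×B = (-1.15×10⁴, 3.38×10⁴, 6.35×10⁴) N/C.
E + v×B = (-1.23×10⁴, 3.38×10⁴, 6.38×10⁴) N/C.
F = q(E + v×B) = (−1.602×10⁻¹⁹ C)·(-1.23×10⁴, 3.38×10⁴, 6.38×10⁴) = (1.97×10⁻¹⁵, -5.42×10⁻¹⁵, -1.02×10⁻¹⁴) N.
|a| = |F|/m = 1.173×10⁻¹⁴/2.82×10⁻²⁶ ≈ 4.16×10¹¹ m/s².

|a| ≈ 4.16×10¹¹ m/s²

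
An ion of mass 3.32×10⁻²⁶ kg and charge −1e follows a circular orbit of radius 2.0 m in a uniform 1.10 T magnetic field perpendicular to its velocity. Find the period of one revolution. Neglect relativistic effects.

The cyclotron period depends only on m, q, B: T = 2πm/(|q|B).
T = 2π(3.32×10⁻²⁶)/((1.602×10⁻¹⁹)(1.10)) ≈ 1.18×10⁻⁶ s.

T ≈ 1.18×10⁻⁶ s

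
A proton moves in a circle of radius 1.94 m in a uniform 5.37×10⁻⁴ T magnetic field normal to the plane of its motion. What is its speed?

v ≈ 9.98×10⁴ m/s

From |q|vB = mv²/r, v = |q|Br/m.
v = (1.602×10⁻¹⁹)(5.37×10⁻⁴)(1.94)/1.673×10⁻²⁷ ≈ 9.98×10⁴ m/s.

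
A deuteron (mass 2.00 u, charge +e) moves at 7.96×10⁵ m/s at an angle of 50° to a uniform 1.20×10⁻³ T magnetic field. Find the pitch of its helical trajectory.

v∥ = v cosθ = 7.96×10⁵·cos50° ≈ 5.117×10⁵ m/s.
T = 2πm/(|q|B) = 2π(3.322×10⁻²⁷)/((1.602×10⁻¹⁹)(1.20×10⁻³)) ≈ 1.086×10⁻⁴ s.
pitch = v∥ T = (5.117×10⁵)(1.086×10⁻⁴) ≈ 55.6 m.

p ≈ 55.6 m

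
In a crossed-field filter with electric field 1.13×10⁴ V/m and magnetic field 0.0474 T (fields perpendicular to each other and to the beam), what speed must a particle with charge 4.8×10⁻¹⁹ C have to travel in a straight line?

Zero net Lorentz force requires |qE| = |q v×B|, i.e. E = vB.
v = E/B = 1.13×10⁴/0.0474 = 2.38×10⁵ m/s.
The result is independent of the particle's charge and mass.

v = 2.38×10⁵ m/s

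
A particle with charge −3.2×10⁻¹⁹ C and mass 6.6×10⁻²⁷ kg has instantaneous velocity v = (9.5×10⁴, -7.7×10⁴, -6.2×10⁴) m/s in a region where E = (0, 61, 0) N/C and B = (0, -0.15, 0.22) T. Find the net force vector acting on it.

F ≈ (8.40×10⁻¹⁵, 6.67×10⁻¹⁵, 4.56×10⁻¹⁵) N

v×B = (-2.62×10⁴, -2.09×10⁴, -1.42×10⁴) N/C.
E + v×B = (-2.62×10⁴, -2.08×10⁴, -1.42×10⁴) N/C.
F = q(E + v×B) = (−3.2×10⁻¹⁹ C)·(-2.62×10⁴, -2.08×10⁴, -1.42×10⁴) = (8.40×10⁻¹⁵, 6.67×10⁻¹⁵, 4.56×10⁻¹⁵) N.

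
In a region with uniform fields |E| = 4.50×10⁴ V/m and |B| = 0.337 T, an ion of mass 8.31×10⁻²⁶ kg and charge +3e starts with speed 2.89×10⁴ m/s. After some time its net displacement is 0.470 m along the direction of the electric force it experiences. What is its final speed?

B does no work; ΔKE = |q|E d.
½mv_f² = ½mv₀² + |q|Ed = ½(8.31×10⁻²⁶)(2.89×10⁴)² + (4.806×10⁻¹⁹)(4.50×10⁴)(0.470) ≈ 3.470×10⁻¹⁷ J + 1.016×10⁻¹⁴ J ≈ 1.020×10⁻¹⁴ J.
v_f = √(2·1.020×10⁻¹⁴/8.31×10⁻²⁶) ≈ 4.95×10⁵ m/s.

v_f ≈ 4.95×10⁵ m/s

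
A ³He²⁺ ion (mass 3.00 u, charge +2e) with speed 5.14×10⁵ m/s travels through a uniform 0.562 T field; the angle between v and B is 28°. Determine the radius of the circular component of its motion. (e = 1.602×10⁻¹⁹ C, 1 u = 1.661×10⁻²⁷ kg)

r ≈ 6.68×10⁻³ m

v⊥ = v sinθ = 5.14×10⁵·sin28° ≈ 2.413×10⁵ m/s.
r = m v⊥/(|q|B) = (4.983×10⁻²⁷)(2.413×10⁵)/((3.204×10⁻¹⁹)(0.562)) ≈ 6.68×10⁻³ m.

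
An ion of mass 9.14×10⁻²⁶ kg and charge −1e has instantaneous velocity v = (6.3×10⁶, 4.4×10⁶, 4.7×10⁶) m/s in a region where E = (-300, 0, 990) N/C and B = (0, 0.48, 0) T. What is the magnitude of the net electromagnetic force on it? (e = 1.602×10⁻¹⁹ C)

v×B = (-2.26×10⁶, 0, 3.02×10⁶) N/C.
E + v×B = (-2.26×10⁶, 0, 3.02×10⁶) N/C.
F = q(E + v×B) = (−1.602×10⁻¹⁹ C)·(-2.26×10⁶, 0, 3.02×10⁶) = (3.61×10⁻¹³, 0, -4.85×10⁻¹³) N.
|F| = 6.05×10⁻¹³ N.

|F| ≈ 6.05×10⁻¹³ N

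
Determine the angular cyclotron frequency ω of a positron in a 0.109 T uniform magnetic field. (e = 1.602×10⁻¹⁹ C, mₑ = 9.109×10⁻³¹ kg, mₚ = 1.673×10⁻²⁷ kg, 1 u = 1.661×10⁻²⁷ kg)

ω = |q|B/m.
ω = (1.602×10⁻¹⁹)(0.109)/9.109×10⁻³¹ ≈ 1.92×10¹⁰ rad/s.

ω ≈ 1.92×10¹⁰ rad/s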